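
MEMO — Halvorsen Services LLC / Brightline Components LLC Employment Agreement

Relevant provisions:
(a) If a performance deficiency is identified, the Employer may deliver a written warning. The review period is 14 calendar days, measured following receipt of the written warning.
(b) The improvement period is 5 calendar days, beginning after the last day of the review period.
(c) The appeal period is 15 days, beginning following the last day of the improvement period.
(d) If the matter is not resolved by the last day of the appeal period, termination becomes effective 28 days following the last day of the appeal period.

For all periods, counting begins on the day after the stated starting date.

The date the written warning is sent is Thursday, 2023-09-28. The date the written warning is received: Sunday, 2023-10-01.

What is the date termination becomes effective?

The last day of the review period: 14 calendar days after 2023-10-01 is 2023-10-15.
The last day of the improvement period: 2023-10-15 + 5 days = 2023-10-20.
Adding 15 calendar days to 2023-10-20 gives 2023-11-04, which is the last day of the appeal period.
Adding 28 calendar days to 2023-11-04 gives 2023-12-02, which is the date termination becomes effective.

2023-12-02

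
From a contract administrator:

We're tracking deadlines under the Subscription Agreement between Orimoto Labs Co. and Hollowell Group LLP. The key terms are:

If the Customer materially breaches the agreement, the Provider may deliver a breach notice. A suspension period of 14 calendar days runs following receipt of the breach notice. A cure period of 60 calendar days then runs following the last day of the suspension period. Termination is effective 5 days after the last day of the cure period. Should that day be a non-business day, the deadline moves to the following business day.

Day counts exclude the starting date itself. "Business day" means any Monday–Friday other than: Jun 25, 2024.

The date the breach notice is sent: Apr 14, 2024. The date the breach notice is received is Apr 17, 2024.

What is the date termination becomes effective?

Jul 5, 2024

The last day of the suspension period: Apr 17, 2024 + 14 days = May 1, 2024.
The last day of the cure period: 60 calendar days after May 1, 2024 is Jun 30, 2024.
Adding 5 calendar days to Jun 30, 2024 gives Jul 5, 2024, which is the date termination becomes effective. Jul 5, 2024 is a Friday and is not a listed holiday, so no roll-forward applies.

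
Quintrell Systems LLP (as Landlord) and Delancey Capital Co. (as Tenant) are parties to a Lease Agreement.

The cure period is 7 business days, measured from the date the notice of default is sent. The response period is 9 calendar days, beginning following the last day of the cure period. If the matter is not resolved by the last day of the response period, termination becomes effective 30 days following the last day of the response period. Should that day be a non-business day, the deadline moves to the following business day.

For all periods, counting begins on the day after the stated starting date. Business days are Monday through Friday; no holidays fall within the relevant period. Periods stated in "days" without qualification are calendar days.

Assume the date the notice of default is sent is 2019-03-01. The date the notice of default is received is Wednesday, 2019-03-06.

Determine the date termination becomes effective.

From Friday, 2019-03-01, 7 business days (Mar 4, Mar 5, Mar 6, Mar 7, Mar 8, Mar 11, Mar 12, skipping weekends) brings us to Tuesday, 2019-03-12, which is the last day of the cure period.
The last day of the response period: 2019-03-12 + 9 days = 2019-03-21.
Adding 30 calendar days to 2019-03-21 gives 2019-04-20, which is the date termination becomes effective. That falls on a Saturday, so it rolls to the next business day, Monday, 2019-04-22.

2019-04-22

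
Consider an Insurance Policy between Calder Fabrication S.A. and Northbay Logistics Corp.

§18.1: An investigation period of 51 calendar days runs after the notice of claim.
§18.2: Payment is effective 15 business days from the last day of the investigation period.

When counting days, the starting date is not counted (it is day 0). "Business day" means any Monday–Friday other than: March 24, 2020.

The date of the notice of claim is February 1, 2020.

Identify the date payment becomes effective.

April 14, 2020

The last day of the investigation period: 51 calendar days after February 1, 2020 is March 23, 2020.
The date payment becomes effective: counting 15 business days from Monday, March 23, 2020 (Mar 25, Mar 26, Mar 27, Mar 30, …, Apr 10, Apr 13, Apr 14, skipping weekends and the listed holiday on Mar 24) reaches Tuesday, April 14, 2020.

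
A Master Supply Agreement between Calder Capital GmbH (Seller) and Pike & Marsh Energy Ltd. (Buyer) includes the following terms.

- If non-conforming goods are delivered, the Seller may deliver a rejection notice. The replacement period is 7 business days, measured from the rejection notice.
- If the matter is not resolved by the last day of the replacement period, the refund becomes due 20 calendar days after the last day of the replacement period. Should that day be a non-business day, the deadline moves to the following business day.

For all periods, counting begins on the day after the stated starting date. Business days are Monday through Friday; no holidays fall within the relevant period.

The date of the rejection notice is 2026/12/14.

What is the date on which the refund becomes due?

2027/01/12

The last day of the replacement period: counting 7 business days from Monday, 2026/12/14 (Dec 15, Dec 16, Dec 17, Dec 18, Dec 21, Dec 22, Dec 23, skipping weekends) reaches Wednesday, 2026/12/23.
The date on which the refund becomes due: 2026/12/23 + 20 days = 2027/01/12. 2027/01/12 is a Tuesday, so no roll-forward applies.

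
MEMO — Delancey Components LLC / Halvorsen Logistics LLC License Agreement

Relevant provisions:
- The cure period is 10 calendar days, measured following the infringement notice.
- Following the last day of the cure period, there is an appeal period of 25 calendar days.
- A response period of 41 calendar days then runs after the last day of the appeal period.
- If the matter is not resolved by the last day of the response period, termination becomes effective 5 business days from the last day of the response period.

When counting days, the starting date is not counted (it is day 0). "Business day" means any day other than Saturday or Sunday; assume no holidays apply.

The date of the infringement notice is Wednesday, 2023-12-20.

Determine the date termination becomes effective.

2024-03-12

The last day of the cure period: 10 calendar days after 2023-12-20 is 2023-12-30.
Adding 25 calendar days to 2023-12-30 gives 2024-01-24, which is the last day of the appeal period.
The last day of the response period: 2024-01-24 + 41 days = 2024-03-05.
The date termination becomes effective: 5 business days after Tuesday, 2024-03-05, skipping weekends — Mar 6, Mar 7, Mar 8, Mar 11, Mar 12 — lands on Tuesday, 2024-03-12.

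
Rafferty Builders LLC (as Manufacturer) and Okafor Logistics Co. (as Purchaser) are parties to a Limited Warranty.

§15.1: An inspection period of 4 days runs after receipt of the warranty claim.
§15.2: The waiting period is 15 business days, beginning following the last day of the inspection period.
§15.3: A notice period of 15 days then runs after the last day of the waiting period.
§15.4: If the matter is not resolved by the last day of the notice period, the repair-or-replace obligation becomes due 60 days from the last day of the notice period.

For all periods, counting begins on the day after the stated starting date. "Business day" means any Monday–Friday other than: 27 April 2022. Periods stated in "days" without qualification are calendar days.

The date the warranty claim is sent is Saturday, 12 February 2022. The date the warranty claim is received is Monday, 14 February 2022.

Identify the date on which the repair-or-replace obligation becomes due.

The last day of the inspection period: 4 calendar days after 14 February 2022 is 18 February 2022.
The last day of the waiting period: 15 business days after Friday, 18 February 2022, skipping weekends — Feb 21, Feb 22, Feb 23, Feb 24, …, Mar 9, Mar 10, Mar 11 — lands on Friday, 11 March 2022.
The last day of the notice period: 15 calendar days after 11 March 2022 is 26 March 2022.
The date on which the repair-or-replace obligation becomes due: 26 March 2022 + 60 days = 25 May 2022.

25 May 2022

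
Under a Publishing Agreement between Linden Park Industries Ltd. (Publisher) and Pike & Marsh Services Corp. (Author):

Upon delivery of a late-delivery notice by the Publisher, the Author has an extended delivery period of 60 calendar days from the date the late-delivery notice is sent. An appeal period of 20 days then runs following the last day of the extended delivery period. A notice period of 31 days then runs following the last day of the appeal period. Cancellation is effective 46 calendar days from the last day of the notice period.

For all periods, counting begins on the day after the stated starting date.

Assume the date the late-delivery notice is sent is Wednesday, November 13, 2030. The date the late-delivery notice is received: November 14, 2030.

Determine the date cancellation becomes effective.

The last day of the extended delivery period: November 13, 2030 + 60 days = January 12, 2031.
The last day of the appeal period: 20 calendar days after January 12, 2031 is February 1, 2031.
Adding 31 calendar days to February 1, 2031 gives March 4, 2031, which is the last day of the notice period.
The date cancellation becomes effective: 46 calendar days after March 4, 2031 is April 19, 2031.

April 19, 2031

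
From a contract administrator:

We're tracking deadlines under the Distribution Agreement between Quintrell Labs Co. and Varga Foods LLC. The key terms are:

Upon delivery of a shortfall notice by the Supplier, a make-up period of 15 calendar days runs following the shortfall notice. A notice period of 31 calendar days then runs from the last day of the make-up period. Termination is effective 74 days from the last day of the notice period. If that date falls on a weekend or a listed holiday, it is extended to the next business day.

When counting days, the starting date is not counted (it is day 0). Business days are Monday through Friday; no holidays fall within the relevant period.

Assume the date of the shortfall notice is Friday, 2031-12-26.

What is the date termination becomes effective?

The last day of the make-up period: 2031-12-26 + 15 days = 2032-01-10.
The last day of the notice period: 2032-01-10 + 31 days = 2032-02-10.
The date termination becomes effective: 74 calendar days after 2032-02-10 is 2032-04-24. That falls on a Saturday, so it rolls to the next business day, Monday, 2032-04-26.

2032-04-26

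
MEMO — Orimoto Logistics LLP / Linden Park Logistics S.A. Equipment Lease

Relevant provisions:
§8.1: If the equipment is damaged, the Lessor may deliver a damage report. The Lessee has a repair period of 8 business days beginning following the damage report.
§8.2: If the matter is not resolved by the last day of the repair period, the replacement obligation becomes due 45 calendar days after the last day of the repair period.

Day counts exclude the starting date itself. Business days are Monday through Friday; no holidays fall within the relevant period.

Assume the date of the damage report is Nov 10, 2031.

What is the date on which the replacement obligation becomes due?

From Monday, Nov 10, 2031, 8 business days (Nov 11, Nov 12, Nov 13, Nov 14, Nov 17, Nov 18, Nov 19, Nov 20, skipping weekends) brings us to Thursday, Nov 20, 2031, which is the last day of the repair period.
The date on which the replacement obligation becomes due: 45 calendar days after Nov 20, 2031 is Jan 4, 2032.

Jan 4, 2032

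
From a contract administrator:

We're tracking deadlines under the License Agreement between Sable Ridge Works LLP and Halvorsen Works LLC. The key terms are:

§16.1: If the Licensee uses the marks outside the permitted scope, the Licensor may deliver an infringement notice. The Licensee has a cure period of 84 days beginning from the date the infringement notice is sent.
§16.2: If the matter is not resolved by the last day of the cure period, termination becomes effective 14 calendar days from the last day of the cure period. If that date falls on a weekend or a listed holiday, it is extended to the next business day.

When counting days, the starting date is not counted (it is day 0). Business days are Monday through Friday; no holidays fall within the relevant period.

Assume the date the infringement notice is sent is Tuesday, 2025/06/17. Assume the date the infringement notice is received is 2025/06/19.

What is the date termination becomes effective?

Adding 84 calendar days to 2025/06/17 gives 2025/09/09, which is the last day of the cure period.
The date termination becomes effective: 2025/09/09 + 14 days = 2025/09/23. 2025/09/23 is a Tuesday, so no roll-forward applies.

2025/09/23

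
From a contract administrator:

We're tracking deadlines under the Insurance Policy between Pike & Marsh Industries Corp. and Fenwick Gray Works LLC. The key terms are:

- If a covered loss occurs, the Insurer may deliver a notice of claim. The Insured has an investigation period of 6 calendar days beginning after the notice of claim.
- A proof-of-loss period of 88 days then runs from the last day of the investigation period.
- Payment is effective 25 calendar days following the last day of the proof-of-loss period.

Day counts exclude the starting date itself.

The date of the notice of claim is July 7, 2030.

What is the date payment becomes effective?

November 3, 2030

The last day of the investigation period: 6 calendar days after July 7, 2030 is July 13, 2030.
The last day of the proof-of-loss period: 88 calendar days after July 13, 2030 is October 9, 2030.
The date payment becomes effective: 25 calendar days after October 9, 2030 is November 3, 2030.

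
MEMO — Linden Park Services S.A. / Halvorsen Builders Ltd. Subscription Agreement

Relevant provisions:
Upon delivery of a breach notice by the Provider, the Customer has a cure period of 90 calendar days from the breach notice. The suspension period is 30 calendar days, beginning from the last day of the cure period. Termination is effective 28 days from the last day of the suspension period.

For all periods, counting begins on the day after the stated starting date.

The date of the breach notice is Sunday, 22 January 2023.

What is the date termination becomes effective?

The last day of the cure period: 90 calendar days after 22 January 2023 is 22 April 2023.
The last day of the suspension period: 30 calendar days after 22 April 2023 is 22 May 2023.
The date termination becomes effective: 22 May 2023 + 28 days = 19 June 2023.

19 June 2023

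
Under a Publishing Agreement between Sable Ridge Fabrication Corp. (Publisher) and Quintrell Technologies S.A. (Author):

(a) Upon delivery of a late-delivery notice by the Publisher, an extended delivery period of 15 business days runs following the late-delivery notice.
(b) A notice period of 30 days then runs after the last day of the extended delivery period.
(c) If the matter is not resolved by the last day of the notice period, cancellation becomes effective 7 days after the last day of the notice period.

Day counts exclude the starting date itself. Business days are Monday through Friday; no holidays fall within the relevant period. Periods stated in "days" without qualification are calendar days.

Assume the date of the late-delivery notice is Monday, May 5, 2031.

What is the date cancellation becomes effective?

July 2, 2031

From Monday, May 5, 2031, 15 business days (May 6, May 7, May 8, May 9, …, May 22, May 23, May 26, skipping weekends) brings us to Monday, May 26, 2031, which is the last day of the extended delivery period.
The last day of the notice period: 30 calendar days after May 26, 2031 is June 25, 2031.
The date cancellation becomes effective: 7 calendar days after June 25, 2031 is July 2, 2031.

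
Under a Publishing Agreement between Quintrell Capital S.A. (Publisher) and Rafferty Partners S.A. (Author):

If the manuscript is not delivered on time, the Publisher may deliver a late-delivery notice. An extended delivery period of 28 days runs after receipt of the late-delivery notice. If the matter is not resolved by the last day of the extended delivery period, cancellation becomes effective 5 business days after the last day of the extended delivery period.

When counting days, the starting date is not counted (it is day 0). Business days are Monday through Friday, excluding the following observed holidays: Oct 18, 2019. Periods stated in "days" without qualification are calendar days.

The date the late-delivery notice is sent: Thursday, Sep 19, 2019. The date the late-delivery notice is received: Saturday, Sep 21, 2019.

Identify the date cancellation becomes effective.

The last day of the extended delivery period: Sep 21, 2019 + 28 days = Oct 19, 2019.
The date cancellation becomes effective: 5 business days after Saturday, Oct 19, 2019, skipping weekends — Oct 21, Oct 22, Oct 23, Oct 24, Oct 25 — lands on Friday, Oct 25, 2019.

Oct 25, 2019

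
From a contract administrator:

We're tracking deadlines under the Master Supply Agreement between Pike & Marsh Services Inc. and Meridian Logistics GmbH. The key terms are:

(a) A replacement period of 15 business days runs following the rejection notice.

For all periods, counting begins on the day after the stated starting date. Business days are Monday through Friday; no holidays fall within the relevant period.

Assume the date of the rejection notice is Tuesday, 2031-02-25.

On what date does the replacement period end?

2031-03-18

The last day of the replacement period: counting 15 business days from Tuesday, 2031-02-25 (Feb 26, Feb 27, Feb 28, Mar 3, …, Mar 14, Mar 17, Mar 18, skipping weekends) reaches Tuesday, 2031-03-18.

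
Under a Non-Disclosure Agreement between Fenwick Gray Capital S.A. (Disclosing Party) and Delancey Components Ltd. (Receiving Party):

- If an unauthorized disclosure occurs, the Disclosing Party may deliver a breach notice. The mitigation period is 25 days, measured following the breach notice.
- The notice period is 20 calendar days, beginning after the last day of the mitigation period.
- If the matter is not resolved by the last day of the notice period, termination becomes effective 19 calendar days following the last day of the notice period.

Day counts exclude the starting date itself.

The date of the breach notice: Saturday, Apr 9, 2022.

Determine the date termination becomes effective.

Jun 12, 2022

Adding 25 calendar days to Apr 9, 2022 gives May 4, 2022, which is the last day of the mitigation period.
Adding 20 calendar days to May 4, 2022 gives May 24, 2022, which is the last day of the notice period.
Adding 19 calendar days to May 24, 2022 gives Jun 12, 2022, which is the date termination becomes effective.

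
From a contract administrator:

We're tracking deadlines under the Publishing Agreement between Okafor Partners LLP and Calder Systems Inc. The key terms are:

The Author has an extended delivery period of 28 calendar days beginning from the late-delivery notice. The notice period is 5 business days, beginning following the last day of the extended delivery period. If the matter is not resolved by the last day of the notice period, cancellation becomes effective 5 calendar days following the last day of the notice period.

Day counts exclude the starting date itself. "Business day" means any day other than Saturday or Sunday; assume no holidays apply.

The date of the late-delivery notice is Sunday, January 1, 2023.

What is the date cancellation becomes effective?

February 8, 2023

The last day of the extended delivery period: January 1, 2023 + 28 days = January 29, 2023.
The last day of the notice period: 5 business days after Sunday, January 29, 2023, skipping weekends — Jan 30, Jan 31, Feb 1, Feb 2, Feb 3 — lands on Friday, February 3, 2023.
The date cancellation becomes effective: 5 calendar days after February 3, 2023 is February 8, 2023.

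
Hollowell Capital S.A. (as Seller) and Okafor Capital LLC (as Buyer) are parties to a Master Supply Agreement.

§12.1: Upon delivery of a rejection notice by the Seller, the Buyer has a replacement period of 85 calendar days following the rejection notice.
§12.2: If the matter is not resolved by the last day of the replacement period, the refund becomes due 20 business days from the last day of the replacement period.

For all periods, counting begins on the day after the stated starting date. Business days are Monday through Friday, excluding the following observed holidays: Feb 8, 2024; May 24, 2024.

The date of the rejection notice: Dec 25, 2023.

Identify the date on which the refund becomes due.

The last day of the replacement period: 85 calendar days after Dec 25, 2023 is Mar 19, 2024.
From Tuesday, Mar 19, 2024, 20 business days (Mar 20, Mar 21, Mar 22, Mar 25, …, Apr 12, Apr 15, Apr 16, skipping weekends) brings us to Tuesday, Apr 16, 2024, which is the date on which the refund becomes due.

Apr 16, 2024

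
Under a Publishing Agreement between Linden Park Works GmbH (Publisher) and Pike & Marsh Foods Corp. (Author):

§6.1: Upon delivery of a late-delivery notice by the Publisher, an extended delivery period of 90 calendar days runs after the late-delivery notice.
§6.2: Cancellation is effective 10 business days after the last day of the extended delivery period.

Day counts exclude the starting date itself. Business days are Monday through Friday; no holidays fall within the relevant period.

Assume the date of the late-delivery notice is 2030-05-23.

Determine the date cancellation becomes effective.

2030-09-04

The last day of the extended delivery period: 2030-05-23 + 90 days = 2030-08-21.
The date cancellation becomes effective: 10 business days after Wednesday, 2030-08-21, skipping weekends — Aug 22, Aug 23, Aug 26, Aug 27, Aug 28, Aug 29, Aug 30, Sep 2, Sep 3, Sep 4 — lands on Wednesday, 2030-09-04.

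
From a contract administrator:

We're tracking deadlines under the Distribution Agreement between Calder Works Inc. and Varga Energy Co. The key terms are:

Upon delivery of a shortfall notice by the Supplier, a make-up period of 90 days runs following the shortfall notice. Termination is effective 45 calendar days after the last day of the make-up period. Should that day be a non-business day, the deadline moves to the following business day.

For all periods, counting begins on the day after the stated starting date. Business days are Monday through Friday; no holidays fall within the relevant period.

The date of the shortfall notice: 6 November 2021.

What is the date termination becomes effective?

The last day of the make-up period: 6 November 2021 + 90 days = 4 February 2022.
Adding 45 calendar days to 4 February 2022 gives 21 March 2022, which is the date termination becomes effective. 21 March 2022 is a Monday, so no roll-forward applies.

21 March 2022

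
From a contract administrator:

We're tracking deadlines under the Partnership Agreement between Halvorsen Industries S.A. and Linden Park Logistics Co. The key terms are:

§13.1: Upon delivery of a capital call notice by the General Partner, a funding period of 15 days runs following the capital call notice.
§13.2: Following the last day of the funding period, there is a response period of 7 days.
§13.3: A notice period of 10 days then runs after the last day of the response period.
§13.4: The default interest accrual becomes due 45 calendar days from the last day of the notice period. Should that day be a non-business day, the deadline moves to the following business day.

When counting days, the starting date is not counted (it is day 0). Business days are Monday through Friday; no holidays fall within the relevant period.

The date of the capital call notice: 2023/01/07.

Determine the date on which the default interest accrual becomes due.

2023/03/27

The last day of the funding period: 2023/01/07 + 15 days = 2023/01/22.
Adding 7 calendar days to 2023/01/22 gives 2023/01/29, which is the last day of the response period.
The last day of the notice period: 2023/01/29 + 10 days = 2023/02/08.
Adding 45 calendar days to 2023/02/08 gives 2023/03/25, which is the date on which the default interest accrual becomes due. That falls on a Saturday, so it rolls to the next business day, Monday, 2023/03/27.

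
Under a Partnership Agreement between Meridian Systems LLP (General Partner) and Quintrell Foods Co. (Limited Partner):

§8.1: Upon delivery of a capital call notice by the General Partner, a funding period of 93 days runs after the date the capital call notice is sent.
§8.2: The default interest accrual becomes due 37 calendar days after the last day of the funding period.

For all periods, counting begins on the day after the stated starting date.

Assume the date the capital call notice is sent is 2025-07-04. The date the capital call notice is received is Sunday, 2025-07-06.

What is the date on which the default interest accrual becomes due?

The last day of the funding period: 2025-07-04 + 93 days = 2025-10-05.
The date on which the default interest accrual becomes due: 37 calendar days after 2025-10-05 is 2025-11-11.

2025-11-11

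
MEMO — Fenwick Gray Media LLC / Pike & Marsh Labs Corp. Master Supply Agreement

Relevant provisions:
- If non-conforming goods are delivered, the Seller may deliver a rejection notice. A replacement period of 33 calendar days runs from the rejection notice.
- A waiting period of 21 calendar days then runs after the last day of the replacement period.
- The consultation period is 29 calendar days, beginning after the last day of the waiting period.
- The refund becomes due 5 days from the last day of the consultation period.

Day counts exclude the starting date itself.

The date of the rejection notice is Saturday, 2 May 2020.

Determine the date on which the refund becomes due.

Adding 33 calendar days to 2 May 2020 gives 4 June 2020, which is the last day of the replacement period.
The last day of the waiting period: 21 calendar days after 4 June 2020 is 25 June 2020.
Adding 29 calendar days to 25 June 2020 gives 24 July 2020, which is the last day of the consultation period.
Adding 5 calendar days to 24 July 2020 gives 29 July 2020, which is the date on which the refund becomes due.

29 July 2020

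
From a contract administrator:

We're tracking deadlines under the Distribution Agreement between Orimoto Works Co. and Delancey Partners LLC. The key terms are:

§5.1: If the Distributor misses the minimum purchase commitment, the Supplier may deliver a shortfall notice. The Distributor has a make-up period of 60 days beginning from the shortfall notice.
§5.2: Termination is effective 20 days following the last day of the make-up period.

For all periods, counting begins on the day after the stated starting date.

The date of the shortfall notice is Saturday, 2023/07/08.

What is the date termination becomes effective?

2023/09/26

The last day of the make-up period: 60 calendar days after 2023/07/08 is 2023/09/06.
The date termination becomes effective: 20 calendar days after 2023/09/06 is 2023/09/26.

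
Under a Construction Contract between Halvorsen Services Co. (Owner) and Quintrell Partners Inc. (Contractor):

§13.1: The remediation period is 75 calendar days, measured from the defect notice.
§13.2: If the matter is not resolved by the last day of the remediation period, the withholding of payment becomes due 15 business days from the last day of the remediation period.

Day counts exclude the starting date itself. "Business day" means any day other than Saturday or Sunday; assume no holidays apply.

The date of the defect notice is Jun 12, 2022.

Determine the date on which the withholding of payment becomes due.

Sep 16, 2022

The last day of the remediation period: 75 calendar days after Jun 12, 2022 is Aug 26, 2022.
The date on which the withholding of payment becomes due: 15 business days after Friday, Aug 26, 2022, skipping weekends — Aug 29, Aug 30, Aug 31, Sep 1, …, Sep 14, Sep 15, Sep 16 — lands on Friday, Sep 16, 2022.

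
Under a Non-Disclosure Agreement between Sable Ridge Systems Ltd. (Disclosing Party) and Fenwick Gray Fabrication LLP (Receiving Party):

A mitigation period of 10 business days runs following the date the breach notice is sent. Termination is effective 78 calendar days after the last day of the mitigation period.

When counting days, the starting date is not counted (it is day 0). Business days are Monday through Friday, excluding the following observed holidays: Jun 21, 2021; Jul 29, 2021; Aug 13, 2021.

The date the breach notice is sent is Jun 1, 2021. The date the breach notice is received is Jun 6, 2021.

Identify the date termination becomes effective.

Sep 1, 2021

The last day of the mitigation period: counting 10 business days from Tuesday, Jun 1, 2021 (Jun 2, Jun 3, Jun 4, Jun 7, Jun 8, Jun 9, Jun 10, Jun 11, Jun 14, Jun 15, skipping weekends) reaches Tuesday, Jun 15, 2021.
The date termination becomes effective: 78 calendar days after Jun 15, 2021 is Sep 1, 2021.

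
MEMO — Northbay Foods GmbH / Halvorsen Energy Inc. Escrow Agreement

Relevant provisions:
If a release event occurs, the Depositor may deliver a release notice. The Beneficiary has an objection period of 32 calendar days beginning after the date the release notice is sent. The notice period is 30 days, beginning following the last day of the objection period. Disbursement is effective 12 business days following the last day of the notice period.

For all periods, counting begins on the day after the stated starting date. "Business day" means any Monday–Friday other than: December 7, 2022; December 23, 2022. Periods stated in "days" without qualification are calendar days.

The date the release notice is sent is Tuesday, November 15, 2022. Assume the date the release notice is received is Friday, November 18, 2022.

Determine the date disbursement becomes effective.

February 1, 2023

Adding 32 calendar days to November 15, 2022 gives December 17, 2022, which is the last day of the objection period.
The last day of the notice period: 30 calendar days after December 17, 2022 is January 16, 2023.
The date disbursement becomes effective: counting 12 business days from Monday, January 16, 2023 (Jan 17, Jan 18, Jan 19, Jan 20, …, Jan 30, Jan 31, Feb 1, skipping weekends) reaches Wednesday, February 1, 2023.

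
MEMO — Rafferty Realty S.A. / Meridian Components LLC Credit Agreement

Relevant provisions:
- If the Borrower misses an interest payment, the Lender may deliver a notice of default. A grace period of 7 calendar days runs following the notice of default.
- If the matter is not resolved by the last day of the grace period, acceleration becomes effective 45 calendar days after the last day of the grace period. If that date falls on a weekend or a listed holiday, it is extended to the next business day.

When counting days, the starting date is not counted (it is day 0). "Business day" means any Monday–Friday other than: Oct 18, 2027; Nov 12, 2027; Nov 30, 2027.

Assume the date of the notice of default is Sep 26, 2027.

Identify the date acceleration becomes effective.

Nov 17, 2027

The last day of the grace period: 7 calendar days after Sep 26, 2027 is Oct 3, 2027.
The date acceleration becomes effective: Oct 3, 2027 + 45 days = Nov 17, 2027. Nov 17, 2027 is a Wednesday and is not a listed holiday, so no roll-forward applies.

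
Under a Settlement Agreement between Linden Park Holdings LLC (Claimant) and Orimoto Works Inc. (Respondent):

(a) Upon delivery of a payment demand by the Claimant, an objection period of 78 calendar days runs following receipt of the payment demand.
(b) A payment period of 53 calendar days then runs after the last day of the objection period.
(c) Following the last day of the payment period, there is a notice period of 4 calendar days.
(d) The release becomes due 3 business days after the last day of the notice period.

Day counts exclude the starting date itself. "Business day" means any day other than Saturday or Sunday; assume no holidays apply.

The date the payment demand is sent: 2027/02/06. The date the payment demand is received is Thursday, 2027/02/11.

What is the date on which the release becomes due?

2027/06/30

Adding 78 calendar days to 2027/02/11 gives 2027/04/30, which is the last day of the objection period.
Adding 53 calendar days to 2027/04/30 gives 2027/06/22, which is the last day of the payment period.
The last day of the notice period: 4 calendar days after 2027/06/22 is 2027/06/26.
The date on which the release becomes due: 3 business days after Saturday, 2027/06/26, skipping weekends — Jun 28, Jun 29, Jun 30 — lands on Wednesday, 2027/06/30.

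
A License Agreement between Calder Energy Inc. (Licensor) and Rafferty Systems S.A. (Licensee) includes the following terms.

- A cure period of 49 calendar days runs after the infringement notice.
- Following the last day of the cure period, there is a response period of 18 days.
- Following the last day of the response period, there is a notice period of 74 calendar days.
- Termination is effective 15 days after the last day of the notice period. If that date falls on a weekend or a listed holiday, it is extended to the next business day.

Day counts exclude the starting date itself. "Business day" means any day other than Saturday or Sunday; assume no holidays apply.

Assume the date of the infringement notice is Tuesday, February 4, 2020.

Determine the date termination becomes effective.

The last day of the cure period: 49 calendar days after February 4, 2020 is March 24, 2020.
The last day of the response period: March 24, 2020 + 18 days = April 11, 2020.
The last day of the notice period: 74 calendar days after April 11, 2020 is June 24, 2020.
The date termination becomes effective: 15 calendar days after June 24, 2020 is July 9, 2020. July 9, 2020 is a Thursday, so no roll-forward applies.

July 9, 2020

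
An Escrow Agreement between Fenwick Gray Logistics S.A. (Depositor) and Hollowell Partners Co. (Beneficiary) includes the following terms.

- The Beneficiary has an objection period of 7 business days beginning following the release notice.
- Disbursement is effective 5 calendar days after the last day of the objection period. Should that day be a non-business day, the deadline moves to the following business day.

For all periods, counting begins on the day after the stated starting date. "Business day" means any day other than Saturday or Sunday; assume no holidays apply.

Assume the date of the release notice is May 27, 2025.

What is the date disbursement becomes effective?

The last day of the objection period: counting 7 business days from Tuesday, May 27, 2025 (May 28, May 29, May 30, Jun 2, Jun 3, Jun 4, Jun 5, skipping weekends) reaches Thursday, June 5, 2025.
The date disbursement becomes effective: 5 calendar days after June 5, 2025 is June 10, 2025. June 10, 2025 is a Tuesday, so no roll-forward applies.

June 10, 2025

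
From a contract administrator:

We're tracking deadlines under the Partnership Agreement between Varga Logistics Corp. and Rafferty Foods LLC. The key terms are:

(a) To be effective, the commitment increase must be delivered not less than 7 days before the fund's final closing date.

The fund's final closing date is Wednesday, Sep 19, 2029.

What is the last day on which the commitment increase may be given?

Sep 12, 2029

Sep 19, 2029 minus 7 days is Sep 12, 2029.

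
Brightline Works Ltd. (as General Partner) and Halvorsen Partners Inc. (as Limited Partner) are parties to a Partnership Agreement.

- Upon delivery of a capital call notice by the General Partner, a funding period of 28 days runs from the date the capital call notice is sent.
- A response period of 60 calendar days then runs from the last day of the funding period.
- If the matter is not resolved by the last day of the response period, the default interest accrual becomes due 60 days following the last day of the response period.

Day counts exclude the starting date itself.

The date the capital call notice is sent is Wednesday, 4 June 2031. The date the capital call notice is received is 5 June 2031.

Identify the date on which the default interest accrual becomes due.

30 October 2031

Adding 28 calendar days to 4 June 2031 gives 2 July 2031, which is the last day of the funding period.
Adding 60 calendar days to 2 July 2031 gives 31 August 2031, which is the last day of the response period.
Adding 60 calendar days to 31 August 2031 gives 30 October 2031, which is the date on which the default interest accrual becomes due.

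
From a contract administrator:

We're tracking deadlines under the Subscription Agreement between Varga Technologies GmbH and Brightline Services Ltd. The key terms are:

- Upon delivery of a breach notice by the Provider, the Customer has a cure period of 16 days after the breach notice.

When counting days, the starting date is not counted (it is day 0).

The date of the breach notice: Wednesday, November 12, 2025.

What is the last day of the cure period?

November 28, 2025

The last day of the cure period: November 12, 2025 + 16 days = November 28, 2025.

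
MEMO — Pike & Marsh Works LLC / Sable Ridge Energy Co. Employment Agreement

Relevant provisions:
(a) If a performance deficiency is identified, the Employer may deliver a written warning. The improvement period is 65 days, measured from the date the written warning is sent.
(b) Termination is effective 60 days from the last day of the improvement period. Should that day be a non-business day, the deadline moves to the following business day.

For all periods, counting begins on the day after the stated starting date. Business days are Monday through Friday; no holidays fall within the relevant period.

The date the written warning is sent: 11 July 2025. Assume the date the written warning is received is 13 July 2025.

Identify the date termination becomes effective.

The last day of the improvement period: 65 calendar days after 11 July 2025 is 14 September 2025.
The date termination becomes effective: 14 September 2025 + 60 days = 13 November 2025. 13 November 2025 is a Thursday, so no roll-forward applies.

13 November 2025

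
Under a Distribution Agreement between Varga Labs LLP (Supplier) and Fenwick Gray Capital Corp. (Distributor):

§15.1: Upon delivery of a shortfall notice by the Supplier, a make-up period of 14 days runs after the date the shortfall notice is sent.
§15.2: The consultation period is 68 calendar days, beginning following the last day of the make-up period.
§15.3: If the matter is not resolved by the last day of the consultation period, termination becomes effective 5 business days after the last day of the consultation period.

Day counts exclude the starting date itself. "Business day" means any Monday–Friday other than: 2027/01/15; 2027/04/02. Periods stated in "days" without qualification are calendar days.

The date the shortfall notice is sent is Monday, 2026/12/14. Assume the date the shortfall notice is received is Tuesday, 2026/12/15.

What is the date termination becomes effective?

2027/03/12

The last day of the make-up period: 2026/12/14 + 14 days = 2026/12/28.
The last day of the consultation period: 2026/12/28 + 68 days = 2027/03/06.
The date termination becomes effective: 5 business days after Saturday, 2027/03/06, skipping weekends — Mar 8, Mar 9, Mar 10, Mar 11, Mar 12 — lands on Friday, 2027/03/12.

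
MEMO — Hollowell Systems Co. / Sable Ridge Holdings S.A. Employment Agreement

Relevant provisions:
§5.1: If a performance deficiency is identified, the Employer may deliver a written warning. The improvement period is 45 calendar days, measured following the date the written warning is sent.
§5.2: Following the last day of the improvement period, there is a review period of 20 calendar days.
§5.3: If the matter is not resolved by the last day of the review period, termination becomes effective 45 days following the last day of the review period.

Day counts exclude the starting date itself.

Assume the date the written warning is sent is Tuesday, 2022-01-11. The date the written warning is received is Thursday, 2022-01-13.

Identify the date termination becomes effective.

2022-05-01

The last day of the improvement period: 45 calendar days after 2022-01-11 is 2022-02-25.
Adding 20 calendar days to 2022-02-25 gives 2022-03-17, which is the last day of the review period.
The date termination becomes effective: 45 calendar days after 2022-03-17 is 2022-05-01.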